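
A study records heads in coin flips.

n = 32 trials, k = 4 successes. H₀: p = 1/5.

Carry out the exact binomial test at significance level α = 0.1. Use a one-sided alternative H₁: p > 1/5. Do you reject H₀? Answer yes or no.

reject H₀: no

Exact binomial: n=32, k=4, p₀=1/5=0.2000
P(X≥4) from Σ C(n,i)·p₀^i·(1−p₀)^(n−i)
p-value (one-sided, H₁ greater) = 0.90691
At α=0.1: p ≥ α → fail to reject H₀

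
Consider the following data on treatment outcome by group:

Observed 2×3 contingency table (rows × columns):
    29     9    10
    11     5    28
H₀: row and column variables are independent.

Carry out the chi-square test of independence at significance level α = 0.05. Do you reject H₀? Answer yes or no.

Row totals [48, 44], col totals [40, 14, 38], n=92
χ² = (29−20.87)²/20.87 + (9−7.30)²/7.30 + (10−19.83)²/19.83 + (11−19.13)²/19.13 + (5−6.70)²/6.70 + (28−18.17)²/18.17 = 17.6286
df = 2
p-value (upper-tail) = 0.00015
At α=0.05: p < α → reject H₀

reject H₀: yes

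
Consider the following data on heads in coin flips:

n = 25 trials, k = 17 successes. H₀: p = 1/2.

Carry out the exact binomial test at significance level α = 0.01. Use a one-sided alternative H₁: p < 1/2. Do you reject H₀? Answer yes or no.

Exact binomial: n=25, k=17, p₀=1/2=0.5000
P(X≤17) from Σ C(n,i)·p₀^i·(1−p₀)^(n−i)
p-value (one-sided, H₁ less) = 0.97836
At α=0.01: p ≥ α → fail to reject H₀

reject H₀: no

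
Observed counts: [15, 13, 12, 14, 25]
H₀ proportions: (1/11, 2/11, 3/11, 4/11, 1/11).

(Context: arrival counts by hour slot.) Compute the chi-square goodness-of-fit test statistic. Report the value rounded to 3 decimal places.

n = 79; E_i = n·p_i = [7.18, 14.36, 21.55, 28.73, 7.18]
χ² = (15−7.18)²/7.18 + (13−14.36)²/14.36 + (12−21.55)²/21.55 + (14−28.73)²/28.73 + (25−7.18)²/7.18 = 64.6266
df = 4

test statistic = 64.627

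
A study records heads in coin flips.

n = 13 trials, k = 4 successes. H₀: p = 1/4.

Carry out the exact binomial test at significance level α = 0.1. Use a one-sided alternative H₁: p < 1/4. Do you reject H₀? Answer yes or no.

reject H₀: no

Exact binomial: n=13, k=4, p₀=1/4=0.2500
P(X≤4) from Σ C(n,i)·p₀^i·(1−p₀)^(n−i)
p-value (one-sided, H₁ less) = 0.79396
At α=0.1: p ≥ α → fail to reject H₀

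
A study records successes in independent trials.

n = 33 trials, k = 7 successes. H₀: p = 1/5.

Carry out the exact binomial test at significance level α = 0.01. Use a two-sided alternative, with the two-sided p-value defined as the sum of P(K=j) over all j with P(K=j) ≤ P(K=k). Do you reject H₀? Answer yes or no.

reject H₀: no

Exact binomial: n=33, k=7, p₀=1/5=0.2000
P(X=j) = C(n,j)·p₀^j·(1−p₀)^(n−j); p = Σ P(X=j) over j with P(X=j) ≤ P(X=7)
p-value (two-sided) = 0.82861
At α=0.01: p ≥ α → fail to reject H₀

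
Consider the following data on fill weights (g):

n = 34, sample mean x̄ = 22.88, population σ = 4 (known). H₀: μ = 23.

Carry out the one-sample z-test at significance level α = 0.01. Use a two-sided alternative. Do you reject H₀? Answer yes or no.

reject H₀: no

SE = σ/√n = 4/√34 = 0.6860
z = (x̄−μ₀)/SE = (22.88−23)/0.6860 = -0.1749
p-value (two-sided) = 0.86114
At α=0.01: p ≥ α → fail to reject H₀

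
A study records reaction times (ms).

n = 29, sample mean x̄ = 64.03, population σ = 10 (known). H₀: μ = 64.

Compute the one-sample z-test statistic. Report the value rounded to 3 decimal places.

SE = σ/√n = 10/√29 = 1.8570
z = (x̄−μ₀)/SE = (64.03−64)/1.8570 = 0.0162

test statistic = 0.016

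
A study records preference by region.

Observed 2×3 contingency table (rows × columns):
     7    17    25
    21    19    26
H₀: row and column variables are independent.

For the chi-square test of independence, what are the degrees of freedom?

df = (r−1)(c−1) = (2−1)·(3−1) = 2

degrees of freedom = 2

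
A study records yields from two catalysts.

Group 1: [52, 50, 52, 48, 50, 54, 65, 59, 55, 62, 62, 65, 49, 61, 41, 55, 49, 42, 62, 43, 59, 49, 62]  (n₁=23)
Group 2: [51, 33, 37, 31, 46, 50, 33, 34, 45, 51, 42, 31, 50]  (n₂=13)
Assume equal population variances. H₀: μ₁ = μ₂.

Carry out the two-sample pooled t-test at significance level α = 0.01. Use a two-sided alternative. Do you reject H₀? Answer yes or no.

reject H₀: yes

x̄₁=54.174, s₁=7.334, n₁=23
x̄₂=41.077, s₂=8.149, n₂=13
s_p² = [22·7.334² + 12·8.149²]/34 = 58.2420
SE = √(s_p²·(1/23+1/13)) = 2.6481
t = (54.174−41.077)/2.6481 = 4.9458
df = 34
p-value (two-sided) = 0.00002
At α=0.01: p < α → reject H₀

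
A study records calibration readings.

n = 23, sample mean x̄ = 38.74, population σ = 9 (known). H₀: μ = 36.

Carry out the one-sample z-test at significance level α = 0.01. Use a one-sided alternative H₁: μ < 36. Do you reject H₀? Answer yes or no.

SE = σ/√n = 9/√23 = 1.8766
z = (x̄−μ₀)/SE = (38.74−36)/1.8766 = 1.4601
p-value (one-sided, H₁ less) = 0.92786
At α=0.01: p ≥ α → fail to reject H₀

reject H₀: no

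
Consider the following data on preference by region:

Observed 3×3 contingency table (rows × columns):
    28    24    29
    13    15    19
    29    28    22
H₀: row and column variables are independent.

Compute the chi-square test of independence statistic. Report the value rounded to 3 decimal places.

test statistic = 2.691

Row totals [81, 47, 79], col totals [70, 67, 70], n=207
χ² = (28−27.39)²/27.39 + (24−26.22)²/26.22 + (29−27.39)²/27.39 + (13−15.89)²/15.89 + (15−15.21)²/15.21 + (19−15.89)²/15.89 + (29−26.71)²/26.71 + (28−25.57)²/25.57 + (22−26.71)²/26.71 = 2.6910
df = 4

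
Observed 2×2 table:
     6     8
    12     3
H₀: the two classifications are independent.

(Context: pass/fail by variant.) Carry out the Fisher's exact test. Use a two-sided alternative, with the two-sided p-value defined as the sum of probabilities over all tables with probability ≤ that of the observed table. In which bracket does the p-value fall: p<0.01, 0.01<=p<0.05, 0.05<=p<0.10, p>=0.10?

p-value bracket: 0.05<=p<0.10

Margins: r₁=14, r₂=15, c₁=18, c₂=11, n=29
p_obs = C(14,6)·C(15,12)/C(29,18); sum pmf over tables with pmf ≤ p_obs
p-value (two-sided) = 0.06043
→ bracket: 0.05<=p<0.10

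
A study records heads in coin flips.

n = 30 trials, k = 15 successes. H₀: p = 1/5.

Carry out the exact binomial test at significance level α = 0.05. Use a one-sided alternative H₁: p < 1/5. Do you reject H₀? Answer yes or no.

reject H₀: no

Exact binomial: n=30, k=15, p₀=1/5=0.2000
P(X≤15) from Σ C(n,i)·p₀^i·(1−p₀)^(n−i)
p-value (one-sided, H₁ less) = 0.99995
At α=0.05: p ≥ α → fail to reject H₀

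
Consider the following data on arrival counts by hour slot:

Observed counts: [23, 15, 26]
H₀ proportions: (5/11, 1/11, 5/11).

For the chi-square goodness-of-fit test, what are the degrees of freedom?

df = k − 1 = 3 − 1 = 2

degrees of freedom = 2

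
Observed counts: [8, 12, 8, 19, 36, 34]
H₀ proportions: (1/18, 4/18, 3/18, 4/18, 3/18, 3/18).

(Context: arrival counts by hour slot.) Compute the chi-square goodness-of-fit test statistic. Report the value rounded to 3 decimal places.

test statistic = 41.295

n = 117; E_i = n·p_i = [6.50, 26.00, 19.50, 26.00, 19.50, 19.50]
χ² = (8−6.50)²/6.50 + (12−26.00)²/26.00 + (8−19.50)²/19.50 + (19−26.00)²/26.00 + (36−19.50)²/19.50 + (34−19.50)²/19.50 = 41.2949
df = 5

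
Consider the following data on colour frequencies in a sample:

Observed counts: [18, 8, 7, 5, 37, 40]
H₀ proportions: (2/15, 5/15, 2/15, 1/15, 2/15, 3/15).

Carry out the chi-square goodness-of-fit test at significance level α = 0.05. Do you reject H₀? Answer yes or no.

n = 115; E_i = n·p_i = [15.33, 38.33, 15.33, 7.67, 15.33, 23.00]
χ² = (18−15.33)²/15.33 + (8−38.33)²/38.33 + (7−15.33)²/15.33 + (5−7.67)²/7.67 + (37−15.33)²/15.33 + (40−23.00)²/23.00 = 73.1043
df = 5
p-value (upper-tail) = 0.00000
At α=0.05: p < α → reject H₀

reject H₀: yes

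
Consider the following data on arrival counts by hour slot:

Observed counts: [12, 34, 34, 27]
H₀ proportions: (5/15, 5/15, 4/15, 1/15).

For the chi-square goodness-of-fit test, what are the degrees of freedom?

degrees of freedom = 3

df = k − 1 = 4 − 1 = 3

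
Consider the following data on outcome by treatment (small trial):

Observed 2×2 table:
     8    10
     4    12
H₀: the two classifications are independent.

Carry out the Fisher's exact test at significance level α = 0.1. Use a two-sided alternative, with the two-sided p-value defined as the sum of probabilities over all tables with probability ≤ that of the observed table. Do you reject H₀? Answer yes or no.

Margins: r₁=18, r₂=16, c₁=12, c₂=22, n=34
p_obs = C(18,8)·C(16,4)/C(34,12); sum pmf over tables with pmf ≤ p_obs
p-value (two-sided) = 0.29665
At α=0.1: p ≥ α → fail to reject H₀

reject H₀: no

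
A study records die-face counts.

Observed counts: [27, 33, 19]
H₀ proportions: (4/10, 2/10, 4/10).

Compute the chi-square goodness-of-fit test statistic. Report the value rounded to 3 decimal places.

test statistic = 24.418

n = 79; E_i = n·p_i = [31.60, 15.80, 31.60]
χ² = (27−31.60)²/31.60 + (33−15.80)²/15.80 + (19−31.60)²/31.60 = 24.4177
df = 2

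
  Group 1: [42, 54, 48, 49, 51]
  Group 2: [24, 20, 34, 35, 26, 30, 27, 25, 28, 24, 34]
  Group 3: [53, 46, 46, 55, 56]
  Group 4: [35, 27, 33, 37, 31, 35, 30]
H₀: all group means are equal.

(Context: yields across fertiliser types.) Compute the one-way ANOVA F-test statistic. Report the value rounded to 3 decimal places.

Group means [48.80, 27.91, 51.20, 32.57], grand mean 36.964
SSB = Σnᵢ(x̄ᵢ−x̄)² = 2750.741; SSW = ΣΣ(x−x̄ᵢ)² = 480.223
MSB = 2750.741/3 = 916.9136; MSW = 480.223/24 = 20.0093
F = MSB/MSW = 45.8244
df = (3, 24)

test statistic = 45.824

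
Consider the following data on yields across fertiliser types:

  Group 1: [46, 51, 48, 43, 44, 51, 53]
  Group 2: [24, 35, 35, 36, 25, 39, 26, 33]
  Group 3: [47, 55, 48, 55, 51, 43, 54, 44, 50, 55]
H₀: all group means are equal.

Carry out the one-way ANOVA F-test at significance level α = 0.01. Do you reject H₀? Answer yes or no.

Group means [48.00, 31.62, 50.20], grand mean 43.640
SSB = Σnᵢ(x̄ᵢ−x̄)² = 1718.285; SSW = ΣΣ(x−x̄ᵢ)² = 509.475
MSB = 1718.285/2 = 859.1425; MSW = 509.475/22 = 23.1580
F = MSB/MSW = 37.0992
df = (2, 22)
p-value (upper-tail) = 0.00000
At α=0.01: p < α → reject H₀

reject H₀: yes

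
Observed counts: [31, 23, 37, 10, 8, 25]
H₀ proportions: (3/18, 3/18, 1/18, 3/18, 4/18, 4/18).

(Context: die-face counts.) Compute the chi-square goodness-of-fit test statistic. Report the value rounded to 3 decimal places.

test statistic = 144.228

n = 134; E_i = n·p_i = [22.33, 22.33, 7.44, 22.33, 29.78, 29.78]
χ² = (31−22.33)²/22.33 + (23−22.33)²/22.33 + (37−7.44)²/7.44 + (10−22.33)²/22.33 + (8−29.78)²/29.78 + (25−29.78)²/29.78 = 144.2276
df = 5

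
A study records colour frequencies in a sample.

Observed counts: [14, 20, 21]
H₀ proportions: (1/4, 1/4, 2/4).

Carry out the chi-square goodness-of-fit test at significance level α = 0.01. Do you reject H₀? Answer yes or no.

n = 55; E_i = n·p_i = [13.75, 13.75, 27.50]
χ² = (14−13.75)²/13.75 + (20−13.75)²/13.75 + (21−27.50)²/27.50 = 4.3818
df = 2
p-value (upper-tail) = 0.11182
At α=0.01: p ≥ α → fail to reject H₀

reject H₀: no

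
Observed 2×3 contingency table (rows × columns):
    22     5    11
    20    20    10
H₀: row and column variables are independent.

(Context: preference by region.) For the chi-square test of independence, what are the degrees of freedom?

degrees of freedom = 2

df = (r−1)(c−1) = (2−1)·(3−1) = 2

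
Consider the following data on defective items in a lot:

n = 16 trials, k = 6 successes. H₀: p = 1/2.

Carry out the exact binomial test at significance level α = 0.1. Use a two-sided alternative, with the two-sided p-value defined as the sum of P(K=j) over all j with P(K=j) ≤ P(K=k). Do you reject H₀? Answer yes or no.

reject H₀: no

Exact binomial: n=16, k=6, p₀=1/2=0.5000
P(X=j) = C(n,j)·p₀^j·(1−p₀)^(n−j); p = Σ P(X=j) over j with P(X=j) ≤ P(X=6)
p-value (two-sided) = 0.45450
At α=0.1: p ≥ α → fail to reject H₀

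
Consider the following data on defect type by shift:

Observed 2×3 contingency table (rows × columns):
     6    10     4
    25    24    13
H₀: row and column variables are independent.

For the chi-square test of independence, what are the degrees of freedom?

df = (r−1)(c−1) = (2−1)·(3−1) = 2

degrees of freedom = 2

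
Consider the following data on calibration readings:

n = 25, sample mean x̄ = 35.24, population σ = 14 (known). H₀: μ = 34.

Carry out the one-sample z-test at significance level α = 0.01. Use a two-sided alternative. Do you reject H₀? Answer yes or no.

SE = σ/√n = 14/√25 = 2.8000
z = (x̄−μ₀)/SE = (35.24−34)/2.8000 = 0.4429
p-value (two-sided) = 0.65787
At α=0.01: p ≥ α → fail to reject H₀

reject H₀: no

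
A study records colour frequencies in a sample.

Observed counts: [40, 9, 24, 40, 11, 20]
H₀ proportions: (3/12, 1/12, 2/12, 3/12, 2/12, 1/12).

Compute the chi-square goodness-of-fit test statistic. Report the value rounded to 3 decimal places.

n = 144; E_i = n·p_i = [36.00, 12.00, 24.00, 36.00, 24.00, 12.00]
χ² = (40−36.00)²/36.00 + (9−12.00)²/12.00 + (24−24.00)²/24.00 + (40−36.00)²/36.00 + (11−24.00)²/24.00 + (20−12.00)²/12.00 = 14.0139
df = 5

test statistic = 14.014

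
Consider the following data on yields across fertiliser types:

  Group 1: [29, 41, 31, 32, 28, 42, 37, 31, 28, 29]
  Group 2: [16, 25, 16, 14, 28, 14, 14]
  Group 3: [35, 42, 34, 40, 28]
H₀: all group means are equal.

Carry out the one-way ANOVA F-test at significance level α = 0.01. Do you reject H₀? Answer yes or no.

Group means [32.80, 18.14, 35.80], grand mean 28.818
SSB = Σnᵢ(x̄ᵢ−x̄)² = 1200.016; SSW = ΣΣ(x−x̄ᵢ)² = 577.257
MSB = 1200.016/2 = 600.0078; MSW = 577.257/19 = 30.3820
F = MSB/MSW = 19.7488
df = (2, 19)
p-value (upper-tail) = 0.00002
At α=0.01: p < α → reject H₀

reject H₀: yes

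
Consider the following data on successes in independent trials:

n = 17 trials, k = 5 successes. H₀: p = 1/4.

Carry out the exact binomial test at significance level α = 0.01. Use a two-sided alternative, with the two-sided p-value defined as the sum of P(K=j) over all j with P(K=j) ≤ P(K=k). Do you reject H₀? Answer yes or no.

Exact binomial: n=17, k=5, p₀=1/4=0.2500
P(X=j) = C(n,j)·p₀^j·(1−p₀)^(n−j); p = Σ P(X=j) over j with P(X=j) ≤ P(X=5)
p-value (two-sided) = 0.77913
At α=0.01: p ≥ α → fail to reject H₀

reject H₀: no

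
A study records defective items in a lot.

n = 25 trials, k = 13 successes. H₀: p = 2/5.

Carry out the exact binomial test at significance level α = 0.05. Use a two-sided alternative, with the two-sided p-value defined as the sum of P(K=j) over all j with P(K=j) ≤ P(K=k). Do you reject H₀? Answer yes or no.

reject H₀: no

Exact binomial: n=25, k=13, p₀=2/5=0.4000
P(X=j) = C(n,j)·p₀^j·(1−p₀)^(n−j); p = Σ P(X=j) over j with P(X=j) ≤ P(X=13)
p-value (two-sided) = 0.22733
At α=0.05: p ≥ α → fail to reject H₀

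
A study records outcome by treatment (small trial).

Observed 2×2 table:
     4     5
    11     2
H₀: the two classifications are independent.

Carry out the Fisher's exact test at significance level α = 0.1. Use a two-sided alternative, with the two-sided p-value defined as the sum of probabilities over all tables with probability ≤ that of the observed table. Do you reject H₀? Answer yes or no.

Margins: r₁=9, r₂=13, c₁=15, c₂=7, n=22
p_obs = C(9,4)·C(13,11)/C(22,15); sum pmf over tables with pmf ≤ p_obs
p-value (two-sided) = 0.07430
At α=0.1: p < α → reject H₀

reject H₀: yes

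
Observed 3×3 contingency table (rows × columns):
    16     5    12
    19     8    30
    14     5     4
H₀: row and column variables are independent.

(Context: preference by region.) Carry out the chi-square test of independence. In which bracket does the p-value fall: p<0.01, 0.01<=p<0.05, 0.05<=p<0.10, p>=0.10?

Row totals [33, 57, 23], col totals [49, 18, 46], n=113
χ² = (16−14.31)²/14.31 + (5−5.26)²/5.26 + (12−13.43)²/13.43 + (19−24.72)²/24.72 + (8−9.08)²/9.08 + (30−23.20)²/23.20 + (14−9.97)²/9.97 + (5−3.66)²/3.66 + (4−9.36)²/9.36 = 8.9913
df = 4
p-value (upper-tail) = 0.06132
→ bracket: 0.05<=p<0.10

p-value bracket: 0.05<=p<0.10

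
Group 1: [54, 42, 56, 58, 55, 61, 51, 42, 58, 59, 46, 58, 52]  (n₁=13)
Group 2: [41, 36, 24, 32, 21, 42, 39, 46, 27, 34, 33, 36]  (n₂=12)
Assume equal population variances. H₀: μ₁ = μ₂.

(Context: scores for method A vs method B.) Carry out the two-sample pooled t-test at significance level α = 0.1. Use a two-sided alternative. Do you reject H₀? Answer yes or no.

reject H₀: yes

x̄₁=53.231, s₁=6.353, n₁=13
x̄₂=34.250, s₂=7.461, n₂=12
s_p² = [12·6.353² + 11·7.461²]/23 = 47.6764
SE = √(s_p²·(1/13+1/12)) = 2.7641
t = (53.231−34.250)/2.7641 = 6.8668
df = 23
p-value (two-sided) = 0.00000
At α=0.1: p < α → reject H₀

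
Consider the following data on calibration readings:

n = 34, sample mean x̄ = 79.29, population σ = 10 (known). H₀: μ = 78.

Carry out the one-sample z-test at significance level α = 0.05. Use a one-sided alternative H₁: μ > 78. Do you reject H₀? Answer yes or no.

reject H₀: no

SE = σ/√n = 10/√34 = 1.7150
z = (x̄−μ₀)/SE = (79.29−78)/1.7150 = 0.7522
p-value (one-sided, H₁ greater) = 0.22597
At α=0.05: p ≥ α → fail to reject H₀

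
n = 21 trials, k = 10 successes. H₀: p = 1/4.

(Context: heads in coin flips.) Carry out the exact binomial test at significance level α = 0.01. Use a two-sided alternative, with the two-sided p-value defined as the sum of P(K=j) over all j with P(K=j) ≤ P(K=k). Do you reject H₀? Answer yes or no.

reject H₀: no

Exact binomial: n=21, k=10, p₀=1/4=0.2500
P(X=j) = C(n,j)·p₀^j·(1−p₀)^(n−j); p = Σ P(X=j) over j with P(X=j) ≤ P(X=10)
p-value (two-sided) = 0.02301
At α=0.01: p ≥ α → fail to reject H₀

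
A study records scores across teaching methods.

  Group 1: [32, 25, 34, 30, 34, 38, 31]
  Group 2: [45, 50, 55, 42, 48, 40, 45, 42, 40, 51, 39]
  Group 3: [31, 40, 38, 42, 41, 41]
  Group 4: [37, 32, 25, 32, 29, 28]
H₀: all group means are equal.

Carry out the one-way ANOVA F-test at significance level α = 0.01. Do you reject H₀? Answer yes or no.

Group means [32.00, 45.18, 38.83, 30.50], grand mean 37.900
SSB = Σnᵢ(x̄ᵢ−x̄)² = 1160.730; SSW = ΣΣ(x−x̄ᵢ)² = 539.970
MSB = 1160.730/3 = 386.9101; MSW = 539.970/26 = 20.7681
F = MSB/MSW = 18.6301
df = (3, 26)
p-value (upper-tail) = 0.00000
At α=0.01: p < α → reject H₀

reject H₀: yes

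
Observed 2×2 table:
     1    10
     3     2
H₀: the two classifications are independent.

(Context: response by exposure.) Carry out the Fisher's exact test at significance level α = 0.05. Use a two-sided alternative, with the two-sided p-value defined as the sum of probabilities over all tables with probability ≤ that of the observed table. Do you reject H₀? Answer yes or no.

Margins: r₁=11, r₂=5, c₁=4, c₂=12, n=16
p_obs = C(11,1)·C(5,3)/C(16,4); sum pmf over tables with pmf ≤ p_obs
p-value (two-sided) = 0.06319
At α=0.05: p ≥ α → fail to reject H₀

reject H₀: no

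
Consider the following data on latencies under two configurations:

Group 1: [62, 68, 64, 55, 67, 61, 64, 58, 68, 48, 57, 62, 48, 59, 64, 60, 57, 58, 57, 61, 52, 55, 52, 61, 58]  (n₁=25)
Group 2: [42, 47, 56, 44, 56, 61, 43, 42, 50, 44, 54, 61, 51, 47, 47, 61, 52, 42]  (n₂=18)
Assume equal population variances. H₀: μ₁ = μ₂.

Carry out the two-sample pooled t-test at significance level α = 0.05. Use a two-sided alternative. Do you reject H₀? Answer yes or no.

reject H₀: yes

x̄₁=59.040, s₁=5.473, n₁=25
x̄₂=50.000, s₂=6.843, n₂=18
s_p² = [24·5.473² + 17·6.843²]/41 = 36.9502
SE = √(s_p²·(1/25+1/18)) = 1.8790
t = (59.040−50.000)/1.8790 = 4.8110
df = 41
p-value (two-sided) = 0.00002
At α=0.05: p < α → reject H₀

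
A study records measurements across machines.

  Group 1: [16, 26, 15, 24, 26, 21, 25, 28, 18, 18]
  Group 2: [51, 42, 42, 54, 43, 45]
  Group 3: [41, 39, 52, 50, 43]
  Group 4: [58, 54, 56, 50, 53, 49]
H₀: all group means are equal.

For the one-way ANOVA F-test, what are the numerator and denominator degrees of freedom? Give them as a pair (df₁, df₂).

k = 4 groups, N = 27 total
df = (k−1, N−k) = (4−1, 27−4) = (3, 23)

degrees of freedom = [3, 23]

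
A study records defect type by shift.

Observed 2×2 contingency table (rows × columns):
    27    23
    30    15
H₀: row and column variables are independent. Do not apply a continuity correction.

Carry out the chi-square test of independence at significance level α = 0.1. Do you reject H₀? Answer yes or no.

reject H₀: no

Row totals [50, 45], col totals [57, 38], n=95
χ² = (27−30.00)²/30.00 + (23−20.00)²/20.00 + (30−27.00)²/27.00 + (15−18.00)²/18.00 = 1.5833
df = 1
p-value (upper-tail) = 0.20828
At α=0.1: p ≥ α → fail to reject H₀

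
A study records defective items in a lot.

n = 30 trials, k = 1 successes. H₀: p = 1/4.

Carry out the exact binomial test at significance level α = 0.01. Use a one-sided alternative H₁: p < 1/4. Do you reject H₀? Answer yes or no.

reject H₀: yes

Exact binomial: n=30, k=1, p₀=1/4=0.2500
P(X≤1) from Σ C(n,i)·p₀^i·(1−p₀)^(n−i)
p-value (one-sided, H₁ less) = 0.00196
At α=0.01: p < α → reject H₀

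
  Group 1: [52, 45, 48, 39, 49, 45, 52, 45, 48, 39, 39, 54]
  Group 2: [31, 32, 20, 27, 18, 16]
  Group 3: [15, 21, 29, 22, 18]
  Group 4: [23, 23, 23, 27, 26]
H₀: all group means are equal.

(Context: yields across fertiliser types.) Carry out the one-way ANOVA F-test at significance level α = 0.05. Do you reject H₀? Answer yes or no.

reject H₀: yes

Group means [46.25, 24.00, 21.00, 24.40], grand mean 33.071
SSB = Σnᵢ(x̄ᵢ−x̄)² = 3682.407; SSW = ΣΣ(x−x̄ᵢ)² = 665.450
MSB = 3682.407/3 = 1227.4690; MSW = 665.450/24 = 27.7271
F = MSB/MSW = 44.2697
df = (3, 24)
p-value (upper-tail) = 0.00000
At α=0.05: p < α → reject H₀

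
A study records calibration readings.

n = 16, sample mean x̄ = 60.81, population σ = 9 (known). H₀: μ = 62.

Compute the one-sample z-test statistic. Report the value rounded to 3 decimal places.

SE = σ/√n = 9/√16 = 2.2500
z = (x̄−μ₀)/SE = (60.81−62)/2.2500 = -0.5289

test statistic = -0.529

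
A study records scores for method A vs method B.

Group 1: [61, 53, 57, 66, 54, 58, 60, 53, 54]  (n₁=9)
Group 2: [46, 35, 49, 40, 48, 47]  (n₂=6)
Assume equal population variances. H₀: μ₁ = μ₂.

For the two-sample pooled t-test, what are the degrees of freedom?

degrees of freedom = 13

df = n₁ + n₂ − 2 = 9 + 6 − 2 = 13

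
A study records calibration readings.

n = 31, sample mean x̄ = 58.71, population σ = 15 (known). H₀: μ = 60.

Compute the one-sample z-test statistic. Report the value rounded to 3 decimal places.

SE = σ/√n = 15/√31 = 2.6941
z = (x̄−μ₀)/SE = (58.71−60)/2.6941 = -0.4788

test statistic = -0.479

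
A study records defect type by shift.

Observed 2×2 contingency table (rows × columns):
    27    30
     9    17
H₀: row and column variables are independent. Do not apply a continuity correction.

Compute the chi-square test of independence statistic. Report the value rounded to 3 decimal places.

Row totals [57, 26], col totals [36, 47], n=83
χ² = (27−24.72)²/24.72 + (30−32.28)²/32.28 + (9−11.28)²/11.28 + (17−14.72)²/14.72 = 1.1824
df = 1

test statistic = 1.182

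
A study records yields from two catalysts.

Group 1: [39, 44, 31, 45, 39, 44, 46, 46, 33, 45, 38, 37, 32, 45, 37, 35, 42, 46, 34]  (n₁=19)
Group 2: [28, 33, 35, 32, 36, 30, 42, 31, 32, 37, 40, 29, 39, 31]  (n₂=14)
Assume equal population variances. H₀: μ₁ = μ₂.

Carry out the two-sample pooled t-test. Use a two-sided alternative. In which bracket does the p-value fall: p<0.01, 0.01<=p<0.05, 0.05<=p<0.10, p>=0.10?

x̄₁=39.895, s₁=5.259, n₁=19
x̄₂=33.929, s₂=4.323, n₂=14
s_p² = [18·5.259² + 13·4.323²]/31 = 23.8941
SE = √(s_p²·(1/19+1/14)) = 1.7217
t = (39.895−33.929)/1.7217 = 3.4652
df = 31
p-value (two-sided) = 0.00157
→ bracket: p<0.01

p-value bracket: p<0.01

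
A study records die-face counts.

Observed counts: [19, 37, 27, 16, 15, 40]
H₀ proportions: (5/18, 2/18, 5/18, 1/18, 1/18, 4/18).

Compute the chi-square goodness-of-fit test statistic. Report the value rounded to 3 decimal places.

n = 154; E_i = n·p_i = [42.78, 17.11, 42.78, 8.56, 8.56, 34.22]
χ² = (19−42.78)²/42.78 + (37−17.11)²/17.11 + (27−42.78)²/42.78 + (16−8.56)²/8.56 + (15−8.56)²/8.56 + (40−34.22)²/34.22 = 54.4610
df = 5

test statistic = 54.461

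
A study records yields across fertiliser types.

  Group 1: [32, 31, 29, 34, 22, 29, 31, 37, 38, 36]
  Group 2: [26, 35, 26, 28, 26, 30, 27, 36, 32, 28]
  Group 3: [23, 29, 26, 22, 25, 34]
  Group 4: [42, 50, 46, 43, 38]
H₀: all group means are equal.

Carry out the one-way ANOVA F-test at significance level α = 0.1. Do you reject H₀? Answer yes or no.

Group means [31.90, 29.40, 26.50, 43.80], grand mean 31.968
SSB = Σnᵢ(x̄ᵢ−x̄)² = 945.368; SSW = ΣΣ(x−x̄ᵢ)² = 505.600
MSB = 945.368/3 = 315.1226; MSW = 505.600/27 = 18.7259
F = MSB/MSW = 16.8281
df = (3, 27)
p-value (upper-tail) = 0.00000
At α=0.1: p < α → reject H₀

reject H₀: yes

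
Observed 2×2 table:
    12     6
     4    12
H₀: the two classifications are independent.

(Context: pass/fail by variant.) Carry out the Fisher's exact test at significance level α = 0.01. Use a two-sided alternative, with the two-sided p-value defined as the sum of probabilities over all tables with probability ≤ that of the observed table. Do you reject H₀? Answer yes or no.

Margins: r₁=18, r₂=16, c₁=16, c₂=18, n=34
p_obs = C(18,12)·C(16,4)/C(34,16); sum pmf over tables with pmf ≤ p_obs
p-value (two-sided) = 0.02042
At α=0.01: p ≥ α → fail to reject H₀

reject H₀: no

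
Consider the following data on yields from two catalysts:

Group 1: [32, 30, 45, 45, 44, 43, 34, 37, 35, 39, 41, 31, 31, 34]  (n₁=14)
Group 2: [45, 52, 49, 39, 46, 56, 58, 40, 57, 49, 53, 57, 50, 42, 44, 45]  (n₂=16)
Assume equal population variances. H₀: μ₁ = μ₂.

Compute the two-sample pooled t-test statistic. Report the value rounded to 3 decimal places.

x̄₁=37.214, s₁=5.549, n₁=14
x̄₂=48.875, s₂=6.217, n₂=16
s_p² = [13·5.549² + 15·6.217²]/28 = 35.0038
SE = √(s_p²·(1/14+1/16)) = 2.1652
t = (37.214−48.875)/2.1652 = -5.3856
df = 28

test statistic = -5.386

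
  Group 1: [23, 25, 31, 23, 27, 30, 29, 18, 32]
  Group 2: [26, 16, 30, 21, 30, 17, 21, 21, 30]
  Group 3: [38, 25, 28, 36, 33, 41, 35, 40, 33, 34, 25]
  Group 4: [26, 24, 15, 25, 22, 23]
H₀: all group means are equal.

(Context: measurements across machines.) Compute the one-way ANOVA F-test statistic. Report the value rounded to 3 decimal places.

Group means [26.44, 23.56, 33.45, 22.50], grand mean 27.229
SSB = Σnᵢ(x̄ᵢ−x̄)² = 687.500; SSW = ΣΣ(x−x̄ᵢ)² = 798.672
MSB = 687.500/3 = 229.1666; MSW = 798.672/31 = 25.7636
F = MSB/MSW = 8.8950
df = (3, 31)

test statistic = 8.895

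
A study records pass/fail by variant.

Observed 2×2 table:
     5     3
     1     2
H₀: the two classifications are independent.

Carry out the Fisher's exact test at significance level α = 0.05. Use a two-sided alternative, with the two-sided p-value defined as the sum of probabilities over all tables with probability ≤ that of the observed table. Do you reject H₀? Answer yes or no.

reject H₀: no

Margins: r₁=8, r₂=3, c₁=6, c₂=5, n=11
p_obs = C(8,5)·C(3,1)/C(11,6); sum pmf over tables with pmf ≤ p_obs
p-value (two-sided) = 0.54545
At α=0.05: p ≥ α → fail to reject H₀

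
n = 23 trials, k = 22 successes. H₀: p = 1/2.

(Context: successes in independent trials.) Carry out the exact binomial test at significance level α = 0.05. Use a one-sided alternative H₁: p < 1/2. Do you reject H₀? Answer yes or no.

reject H₀: no

Exact binomial: n=23, k=22, p₀=1/2=0.5000
P(X≤22) from Σ C(n,i)·p₀^i·(1−p₀)^(n−i)
p-value (one-sided, H₁ less) = 1.00000
At α=0.05: p ≥ α → fail to reject H₀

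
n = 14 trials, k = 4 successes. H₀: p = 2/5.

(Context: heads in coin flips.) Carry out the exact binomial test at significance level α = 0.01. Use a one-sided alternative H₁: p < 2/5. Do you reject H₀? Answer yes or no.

Exact binomial: n=14, k=4, p₀=2/5=0.4000
P(X≤4) from Σ C(n,i)·p₀^i·(1−p₀)^(n−i)
p-value (one-sided, H₁ less) = 0.27926
At α=0.01: p ≥ α → fail to reject H₀

reject H₀: no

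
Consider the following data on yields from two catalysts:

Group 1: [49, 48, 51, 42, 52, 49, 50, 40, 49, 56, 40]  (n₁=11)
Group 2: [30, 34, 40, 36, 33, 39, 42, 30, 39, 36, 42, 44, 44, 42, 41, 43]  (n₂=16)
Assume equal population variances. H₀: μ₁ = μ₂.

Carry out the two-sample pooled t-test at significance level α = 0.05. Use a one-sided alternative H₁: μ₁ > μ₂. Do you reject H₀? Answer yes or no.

x̄₁=47.818, s₁=5.095, n₁=11
x̄₂=38.438, s₂=4.718, n₂=16
s_p² = [10·5.095² + 15·4.718²]/25 = 23.7430
SE = √(s_p²·(1/11+1/16)) = 1.9085
t = (47.818−38.438)/1.9085 = 4.9152
df = 25
p-value (one-sided, H₁ greater) = 0.00002
At α=0.05: p < α → reject H₀

reject H₀: yes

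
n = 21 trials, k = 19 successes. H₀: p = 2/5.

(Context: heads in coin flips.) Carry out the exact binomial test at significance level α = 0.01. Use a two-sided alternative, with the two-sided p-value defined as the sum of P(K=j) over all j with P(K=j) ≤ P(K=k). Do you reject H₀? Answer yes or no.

Exact binomial: n=21, k=19, p₀=2/5=0.4000
P(X=j) = C(n,j)·p₀^j·(1−p₀)^(n−j); p = Σ P(X=j) over j with P(X=j) ≤ P(X=19)
p-value (two-sided) = 0.00000
At α=0.01: p < α → reject H₀

reject H₀: yes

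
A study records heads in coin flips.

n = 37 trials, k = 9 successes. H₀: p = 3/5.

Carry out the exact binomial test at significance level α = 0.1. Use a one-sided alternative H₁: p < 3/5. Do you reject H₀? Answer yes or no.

Exact binomial: n=37, k=9, p₀=3/5=0.6000
P(X≤9) from Σ C(n,i)·p₀^i·(1−p₀)^(n−i)
p-value (one-sided, H₁ less) = 0.00001
At α=0.1: p < α → reject H₀

reject H₀: yes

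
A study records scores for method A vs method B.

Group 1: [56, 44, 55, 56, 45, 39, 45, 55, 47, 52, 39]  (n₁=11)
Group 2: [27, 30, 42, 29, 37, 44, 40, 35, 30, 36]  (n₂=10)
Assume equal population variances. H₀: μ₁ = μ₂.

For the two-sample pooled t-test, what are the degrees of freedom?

df = n₁ + n₂ − 2 = 11 + 10 − 2 = 19

degrees of freedom = 19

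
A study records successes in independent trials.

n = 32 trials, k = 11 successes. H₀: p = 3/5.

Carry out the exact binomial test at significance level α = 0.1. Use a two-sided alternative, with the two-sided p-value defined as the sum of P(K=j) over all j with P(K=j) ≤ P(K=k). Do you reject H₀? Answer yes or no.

Exact binomial: n=32, k=11, p₀=3/5=0.6000
P(X=j) = C(n,j)·p₀^j·(1−p₀)^(n−j); p = Σ P(X=j) over j with P(X=j) ≤ P(X=11)
p-value (two-sided) = 0.00371
At α=0.1: p < α → reject H₀

reject H₀: yes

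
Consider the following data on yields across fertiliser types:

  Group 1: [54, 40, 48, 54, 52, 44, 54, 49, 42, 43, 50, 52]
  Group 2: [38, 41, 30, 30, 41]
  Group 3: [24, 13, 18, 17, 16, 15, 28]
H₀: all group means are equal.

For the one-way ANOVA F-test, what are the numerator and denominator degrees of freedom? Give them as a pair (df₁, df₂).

k = 3 groups, N = 24 total
df = (k−1, N−k) = (3−1, 24−3) = (2, 21)

degrees of freedom = [2, 21]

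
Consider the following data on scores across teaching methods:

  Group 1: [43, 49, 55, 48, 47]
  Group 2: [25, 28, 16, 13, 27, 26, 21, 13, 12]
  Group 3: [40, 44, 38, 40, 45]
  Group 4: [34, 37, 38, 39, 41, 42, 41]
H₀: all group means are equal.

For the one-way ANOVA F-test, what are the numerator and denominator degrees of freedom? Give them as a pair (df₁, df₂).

degrees of freedom = [3, 22]

k = 4 groups, N = 26 total
df = (k−1, N−k) = (4−1, 26−4) = (3, 22)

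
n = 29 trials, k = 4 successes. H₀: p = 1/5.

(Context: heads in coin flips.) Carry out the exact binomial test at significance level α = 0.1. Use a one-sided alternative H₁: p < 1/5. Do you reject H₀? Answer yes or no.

Exact binomial: n=29, k=4, p₀=1/5=0.2000
P(X≤4) from Σ C(n,i)·p₀^i·(1−p₀)^(n−i)
p-value (one-sided, H₁ less) = 0.28395
At α=0.1: p ≥ α → fail to reject H₀

reject H₀: no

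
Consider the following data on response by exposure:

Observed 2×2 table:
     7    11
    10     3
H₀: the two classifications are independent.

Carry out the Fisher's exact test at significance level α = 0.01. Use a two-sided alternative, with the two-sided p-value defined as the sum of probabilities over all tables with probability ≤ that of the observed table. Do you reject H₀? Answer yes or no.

reject H₀: no

Margins: r₁=18, r₂=13, c₁=17, c₂=14, n=31
p_obs = C(18,7)·C(13,10)/C(31,17); sum pmf over tables with pmf ≤ p_obs
p-value (two-sided) = 0.06686
At α=0.01: p ≥ α → fail to reject H₀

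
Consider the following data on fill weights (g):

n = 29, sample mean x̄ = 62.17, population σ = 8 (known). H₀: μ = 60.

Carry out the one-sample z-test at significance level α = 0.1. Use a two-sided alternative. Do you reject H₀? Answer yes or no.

SE = σ/√n = 8/√29 = 1.4856
z = (x̄−μ₀)/SE = (62.17−60)/1.4856 = 1.4607
p-value (two-sided) = 0.14409
At α=0.1: p ≥ α → fail to reject H₀

reject H₀: no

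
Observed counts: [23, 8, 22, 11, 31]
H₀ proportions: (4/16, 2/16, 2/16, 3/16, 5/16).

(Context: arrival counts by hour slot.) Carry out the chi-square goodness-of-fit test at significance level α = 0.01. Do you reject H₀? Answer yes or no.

n = 95; E_i = n·p_i = [23.75, 11.88, 11.88, 17.81, 29.69]
χ² = (23−23.75)²/23.75 + (8−11.88)²/11.88 + (22−11.88)²/11.88 + (11−17.81)²/17.81 + (31−29.69)²/29.69 = 12.5846
df = 4
p-value (upper-tail) = 0.01349
At α=0.01: p ≥ α → fail to reject H₀

reject H₀: no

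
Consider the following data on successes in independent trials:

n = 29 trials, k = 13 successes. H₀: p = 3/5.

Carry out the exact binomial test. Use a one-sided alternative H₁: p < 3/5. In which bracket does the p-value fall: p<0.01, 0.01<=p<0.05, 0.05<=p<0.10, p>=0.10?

Exact binomial: n=29, k=13, p₀=3/5=0.6000
P(X≤13) from Σ C(n,i)·p₀^i·(1−p₀)^(n−i)
p-value (one-sided, H₁ less) = 0.07095
→ bracket: 0.05<=p<0.10

p-value bracket: 0.05<=p<0.10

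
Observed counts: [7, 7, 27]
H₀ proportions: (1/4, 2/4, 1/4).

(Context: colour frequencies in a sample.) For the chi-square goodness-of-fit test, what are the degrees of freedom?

df = k − 1 = 3 − 1 = 2

degrees of freedom = 2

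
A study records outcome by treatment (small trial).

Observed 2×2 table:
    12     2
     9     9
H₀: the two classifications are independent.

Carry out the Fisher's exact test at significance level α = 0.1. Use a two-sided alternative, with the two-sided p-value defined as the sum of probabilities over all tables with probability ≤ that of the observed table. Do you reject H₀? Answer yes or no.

Margins: r₁=14, r₂=18, c₁=21, c₂=11, n=32
p_obs = C(14,12)·C(18,9)/C(32,21); sum pmf over tables with pmf ≤ p_obs
p-value (two-sided) = 0.06079
At α=0.1: p < α → reject H₀

reject H₀: yes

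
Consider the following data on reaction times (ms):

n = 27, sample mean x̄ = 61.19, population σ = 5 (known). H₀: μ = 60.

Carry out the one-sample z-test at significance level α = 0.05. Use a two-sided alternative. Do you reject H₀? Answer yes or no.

SE = σ/√n = 5/√27 = 0.9623
z = (x̄−μ₀)/SE = (61.19−60)/0.9623 = 1.2367
p-value (two-sided) = 0.21620
At α=0.05: p ≥ α → fail to reject H₀

reject H₀: no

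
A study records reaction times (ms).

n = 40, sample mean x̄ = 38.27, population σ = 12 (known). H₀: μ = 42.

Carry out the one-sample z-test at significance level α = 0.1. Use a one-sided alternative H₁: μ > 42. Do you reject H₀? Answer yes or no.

SE = σ/√n = 12/√40 = 1.8974
z = (x̄−μ₀)/SE = (38.27−42)/1.8974 = -1.9659
p-value (one-sided, H₁ greater) = 0.97534
At α=0.1: p ≥ α → fail to reject H₀

reject H₀: no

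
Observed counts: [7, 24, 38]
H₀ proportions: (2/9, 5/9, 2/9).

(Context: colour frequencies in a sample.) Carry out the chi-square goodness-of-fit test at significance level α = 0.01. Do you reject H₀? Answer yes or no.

n = 69; E_i = n·p_i = [15.33, 38.33, 15.33]
χ² = (7−15.33)²/15.33 + (24−38.33)²/38.33 + (38−15.33)²/15.33 = 43.3957
df = 2
p-value (upper-tail) = 0.00000
At α=0.01: p < α → reject H₀

reject H₀: yes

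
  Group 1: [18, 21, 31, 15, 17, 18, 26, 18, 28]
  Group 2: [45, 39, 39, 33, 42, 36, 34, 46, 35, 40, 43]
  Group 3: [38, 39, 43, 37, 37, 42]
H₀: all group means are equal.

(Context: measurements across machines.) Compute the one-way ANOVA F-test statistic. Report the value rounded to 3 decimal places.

Group means [21.33, 39.27, 39.33], grand mean 33.077
SSB = Σnᵢ(x̄ᵢ−x̄)² = 1898.331; SSW = ΣΣ(x−x̄ᵢ)² = 481.515
MSB = 1898.331/2 = 949.1655; MSW = 481.515/23 = 20.9354
F = MSB/MSW = 45.3377
df = (2, 23)

test statistic = 45.338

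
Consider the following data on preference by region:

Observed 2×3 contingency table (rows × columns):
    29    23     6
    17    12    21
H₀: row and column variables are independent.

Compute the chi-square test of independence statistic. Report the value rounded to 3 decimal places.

Row totals [58, 50], col totals [46, 35, 27], n=108
χ² = (29−24.70)²/24.70 + (23−18.80)²/18.80 + (6−14.50)²/14.50 + (17−21.30)²/21.30 + (12−16.20)²/16.20 + (21−12.50)²/12.50 = 14.4074
df = 2

test statistic = 14.407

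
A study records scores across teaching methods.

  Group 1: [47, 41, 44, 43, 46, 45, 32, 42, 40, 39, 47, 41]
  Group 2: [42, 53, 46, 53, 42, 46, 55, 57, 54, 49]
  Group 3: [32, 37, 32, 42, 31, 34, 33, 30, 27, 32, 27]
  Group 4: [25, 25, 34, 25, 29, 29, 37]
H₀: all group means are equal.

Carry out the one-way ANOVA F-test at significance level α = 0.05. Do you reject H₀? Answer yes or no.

reject H₀: yes

Group means [42.25, 49.70, 32.45, 29.14], grand mean 39.125
SSB = Σnᵢ(x̄ᵢ−x̄)² = 2422.441; SSW = ΣΣ(x−x̄ᵢ)² = 781.934
MSB = 2422.441/3 = 807.4802; MSW = 781.934/36 = 21.7204
F = MSB/MSW = 37.1761
df = (3, 36)
p-value (upper-tail) = 0.00000
At α=0.05: p < α → reject H₀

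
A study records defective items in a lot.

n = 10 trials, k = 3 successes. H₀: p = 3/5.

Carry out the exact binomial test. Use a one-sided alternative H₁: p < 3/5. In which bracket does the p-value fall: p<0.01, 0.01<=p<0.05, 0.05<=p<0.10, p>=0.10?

Exact binomial: n=10, k=3, p₀=3/5=0.6000
P(X≤3) from Σ C(n,i)·p₀^i·(1−p₀)^(n−i)
p-value (one-sided, H₁ less) = 0.05476
→ bracket: 0.05<=p<0.10

p-value bracket: 0.05<=p<0.10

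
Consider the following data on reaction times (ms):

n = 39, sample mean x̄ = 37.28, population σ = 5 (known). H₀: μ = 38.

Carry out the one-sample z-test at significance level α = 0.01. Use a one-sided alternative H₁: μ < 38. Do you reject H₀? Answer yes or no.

SE = σ/√n = 5/√39 = 0.8006
z = (x̄−μ₀)/SE = (37.28−38)/0.8006 = -0.8993
p-value (one-sided, H₁ less) = 0.18425
At α=0.01: p ≥ α → fail to reject H₀

reject H₀: no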